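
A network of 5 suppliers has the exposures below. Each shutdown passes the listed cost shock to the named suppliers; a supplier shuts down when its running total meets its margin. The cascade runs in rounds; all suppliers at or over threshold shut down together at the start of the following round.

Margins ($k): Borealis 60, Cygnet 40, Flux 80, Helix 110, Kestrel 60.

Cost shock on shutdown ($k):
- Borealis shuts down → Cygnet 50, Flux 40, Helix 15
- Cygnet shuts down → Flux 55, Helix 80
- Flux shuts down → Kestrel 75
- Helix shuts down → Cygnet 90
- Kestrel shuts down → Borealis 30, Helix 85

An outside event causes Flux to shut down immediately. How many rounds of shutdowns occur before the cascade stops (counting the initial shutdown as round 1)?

Round 1 — Flux shuts down (initial).
  Kestrel: +75 → 75 ≥ 60
Round 2 — Kestrel shuts down.
  Borealis: +30 → 30 < 60
  Helix: +85 → 85 < 110
No further shutdowns.

2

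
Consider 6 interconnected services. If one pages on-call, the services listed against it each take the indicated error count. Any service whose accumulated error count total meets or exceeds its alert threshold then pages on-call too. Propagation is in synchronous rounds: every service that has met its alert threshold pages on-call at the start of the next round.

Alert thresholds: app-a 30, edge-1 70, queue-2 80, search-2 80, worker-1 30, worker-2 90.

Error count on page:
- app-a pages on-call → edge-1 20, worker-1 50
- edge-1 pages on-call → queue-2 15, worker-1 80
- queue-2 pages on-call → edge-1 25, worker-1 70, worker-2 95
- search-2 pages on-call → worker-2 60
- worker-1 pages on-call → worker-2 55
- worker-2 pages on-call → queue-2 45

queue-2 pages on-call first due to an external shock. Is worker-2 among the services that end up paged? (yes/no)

yes

Round 1 — queue-2 pages on-call (initial).
  edge-1: +25 → 25 < 70
  worker-1: +70 → 70 ≥ 30
  worker-2: +95 → 95 ≥ 90
Round 2 — worker-1, worker-2 page on-call.
No further pages.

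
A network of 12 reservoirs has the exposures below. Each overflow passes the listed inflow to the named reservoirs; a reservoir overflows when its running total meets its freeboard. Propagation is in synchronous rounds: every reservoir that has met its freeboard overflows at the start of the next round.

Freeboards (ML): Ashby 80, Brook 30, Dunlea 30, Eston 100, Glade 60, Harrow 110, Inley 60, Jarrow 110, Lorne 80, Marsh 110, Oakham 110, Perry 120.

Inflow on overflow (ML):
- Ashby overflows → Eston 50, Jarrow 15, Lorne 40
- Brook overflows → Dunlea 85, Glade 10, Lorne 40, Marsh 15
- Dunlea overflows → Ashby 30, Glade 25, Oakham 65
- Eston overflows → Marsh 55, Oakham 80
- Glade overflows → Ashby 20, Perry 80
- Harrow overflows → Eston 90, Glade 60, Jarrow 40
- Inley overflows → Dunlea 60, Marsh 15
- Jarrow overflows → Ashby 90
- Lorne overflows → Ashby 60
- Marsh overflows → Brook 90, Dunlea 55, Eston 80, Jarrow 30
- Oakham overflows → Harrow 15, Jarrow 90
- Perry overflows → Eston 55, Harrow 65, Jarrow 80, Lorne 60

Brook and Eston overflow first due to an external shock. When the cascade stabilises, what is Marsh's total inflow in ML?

70

Round 1 — Brook, Eston overflow (initial).
  Dunlea: +85 → 85 ≥ 30
  Glade: +10 → 10 < 60
  Lorne: +40 → 40 < 80
  Marsh: +15+55 → 70 < 110
  Oakham: +80 → 80 < 110
Round 2 — Dunlea overflows.
  Ashby: +30 → 30 < 80
  Glade: +25 → 35 < 60
  Oakham: +65 → 145 ≥ 110
Round 3 — Oakham overflows.
  Harrow: +15 → 15 < 110
  Jarrow: +90 → 90 < 110
No further overflows.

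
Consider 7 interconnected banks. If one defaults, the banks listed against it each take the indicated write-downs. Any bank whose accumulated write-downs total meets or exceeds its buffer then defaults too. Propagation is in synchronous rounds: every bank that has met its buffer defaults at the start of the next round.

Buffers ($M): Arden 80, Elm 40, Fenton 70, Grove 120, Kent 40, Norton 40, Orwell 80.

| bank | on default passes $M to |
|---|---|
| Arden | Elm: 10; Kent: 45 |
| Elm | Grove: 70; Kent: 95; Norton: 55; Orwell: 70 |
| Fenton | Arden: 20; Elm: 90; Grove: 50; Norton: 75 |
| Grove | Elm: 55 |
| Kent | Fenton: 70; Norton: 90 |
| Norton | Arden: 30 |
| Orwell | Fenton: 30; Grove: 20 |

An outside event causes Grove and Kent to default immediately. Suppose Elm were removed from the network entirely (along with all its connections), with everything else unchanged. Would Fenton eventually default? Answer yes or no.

yes

With Elm removed:
Round 1 — Grove, Kent default (initial).
  Fenton: +70 → 70 ≥ 70
  Norton: +90 → 90 ≥ 40
Round 2 — Fenton, Norton default.
  Arden: +20+30 → 50 < 80
No further defaults.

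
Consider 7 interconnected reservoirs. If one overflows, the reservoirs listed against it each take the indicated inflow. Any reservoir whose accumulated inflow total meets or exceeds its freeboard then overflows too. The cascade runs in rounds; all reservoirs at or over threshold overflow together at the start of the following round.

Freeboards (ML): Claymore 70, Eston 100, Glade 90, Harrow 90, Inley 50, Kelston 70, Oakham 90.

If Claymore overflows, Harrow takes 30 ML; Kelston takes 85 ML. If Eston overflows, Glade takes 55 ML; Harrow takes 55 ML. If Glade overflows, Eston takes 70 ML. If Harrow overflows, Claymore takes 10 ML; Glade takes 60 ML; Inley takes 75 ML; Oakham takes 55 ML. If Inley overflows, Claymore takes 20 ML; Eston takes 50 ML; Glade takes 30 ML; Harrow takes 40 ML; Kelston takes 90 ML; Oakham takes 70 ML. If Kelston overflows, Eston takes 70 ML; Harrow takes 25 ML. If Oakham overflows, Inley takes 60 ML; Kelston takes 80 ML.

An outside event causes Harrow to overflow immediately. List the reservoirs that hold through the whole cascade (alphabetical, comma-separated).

Round 1 — Harrow overflows (initial).
  Claymore: +10 → 10 < 70
  Glade: +60 → 60 < 90
  Inley: +75 → 75 ≥ 50
  Oakham: +55 → 55 < 90
Round 2 — Inley overflows.
  Claymore: +20 → 30 < 70
  Eston: +50 → 50 < 100
  Glade: +30 → 90 ≥ 90
  Kelston: +90 → 90 ≥ 70
  Oakham: +70 → 125 ≥ 90
Round 3 — Glade, Kelston, Oakham overflow.
  Eston: +70+70 → 190 ≥ 100
Round 4 — Eston overflows.
No further overflows.

Claymore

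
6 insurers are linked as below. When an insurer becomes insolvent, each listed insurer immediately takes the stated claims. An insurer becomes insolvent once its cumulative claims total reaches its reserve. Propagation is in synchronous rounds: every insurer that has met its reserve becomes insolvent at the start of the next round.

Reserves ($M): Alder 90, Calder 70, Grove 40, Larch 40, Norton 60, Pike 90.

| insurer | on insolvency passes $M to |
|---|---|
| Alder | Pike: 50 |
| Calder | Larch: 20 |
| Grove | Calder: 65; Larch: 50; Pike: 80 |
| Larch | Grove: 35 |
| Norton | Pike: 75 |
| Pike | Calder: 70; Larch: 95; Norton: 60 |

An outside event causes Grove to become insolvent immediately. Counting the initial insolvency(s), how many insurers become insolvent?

2

Round 1 — Grove becomes insolvent (initial).
  Calder: +65 → 65 < 70
  Larch: +50 → 50 ≥ 40
  Pike: +80 → 80 < 90
Round 2 — Larch becomes insolvent.
No further insolvencies.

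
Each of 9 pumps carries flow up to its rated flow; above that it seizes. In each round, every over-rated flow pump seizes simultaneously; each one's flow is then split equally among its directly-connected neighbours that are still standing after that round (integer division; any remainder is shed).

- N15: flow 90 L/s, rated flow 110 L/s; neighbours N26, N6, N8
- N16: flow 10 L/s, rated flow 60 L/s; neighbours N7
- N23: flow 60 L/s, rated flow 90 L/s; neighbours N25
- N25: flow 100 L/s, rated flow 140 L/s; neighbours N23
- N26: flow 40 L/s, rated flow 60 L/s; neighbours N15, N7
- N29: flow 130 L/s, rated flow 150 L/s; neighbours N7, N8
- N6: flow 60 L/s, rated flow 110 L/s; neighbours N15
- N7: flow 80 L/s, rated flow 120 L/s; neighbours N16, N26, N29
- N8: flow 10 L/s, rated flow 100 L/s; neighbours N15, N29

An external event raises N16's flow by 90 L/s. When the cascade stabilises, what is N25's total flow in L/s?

Round 1 — N16 at 100 > 60. N16 seizes.
  N16 sheds 100 L/s to N7: 100 each.
    N7: 80+100 = 180 > 120
Round 2 — N7 seizes.
  N7 sheds 180 L/s to N26, N29: 90 each.
    N26: 40+90 = 130 > 60
    N29: 130+90 = 220 > 150
Round 3 — N26, N29 seize.
  N26 sheds 130 L/s to N15: 130 each.
    N15: 90+130 = 220 > 110
  N29 sheds 220 L/s to N8: 220 each.
    N8: 10+220 = 230 > 100
Round 4 — N15, N8 seize.
  N15 sheds 220 L/s to N6: 220 each.
    N6: 60+220 = 280 > 110
  N8 sheds 230 L/s: no online neighbours, lost.
Round 5 — N6 seizes.
  N6 sheds 280 L/s: no online neighbours, lost.
No further seizures.

100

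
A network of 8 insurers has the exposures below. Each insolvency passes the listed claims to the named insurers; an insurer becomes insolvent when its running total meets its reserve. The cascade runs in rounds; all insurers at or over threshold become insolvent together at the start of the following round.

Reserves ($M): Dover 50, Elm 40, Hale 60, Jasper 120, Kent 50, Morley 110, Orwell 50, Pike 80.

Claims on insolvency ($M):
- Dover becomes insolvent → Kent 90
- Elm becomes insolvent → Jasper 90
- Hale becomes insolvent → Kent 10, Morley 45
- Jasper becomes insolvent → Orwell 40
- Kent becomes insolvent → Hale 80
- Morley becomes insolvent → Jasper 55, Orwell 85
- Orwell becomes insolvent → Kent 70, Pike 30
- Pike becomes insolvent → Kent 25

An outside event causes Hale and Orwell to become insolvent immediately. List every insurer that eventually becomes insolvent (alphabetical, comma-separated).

Hale, Kent, Orwell

Round 1 — Hale, Orwell become insolvent (initial).
  Kent: +10+70 → 80 ≥ 50
  Morley: +45 → 45 < 110
  Pike: +30 → 30 < 80
Round 2 — Kent becomes insolvent.
No further insolvencies.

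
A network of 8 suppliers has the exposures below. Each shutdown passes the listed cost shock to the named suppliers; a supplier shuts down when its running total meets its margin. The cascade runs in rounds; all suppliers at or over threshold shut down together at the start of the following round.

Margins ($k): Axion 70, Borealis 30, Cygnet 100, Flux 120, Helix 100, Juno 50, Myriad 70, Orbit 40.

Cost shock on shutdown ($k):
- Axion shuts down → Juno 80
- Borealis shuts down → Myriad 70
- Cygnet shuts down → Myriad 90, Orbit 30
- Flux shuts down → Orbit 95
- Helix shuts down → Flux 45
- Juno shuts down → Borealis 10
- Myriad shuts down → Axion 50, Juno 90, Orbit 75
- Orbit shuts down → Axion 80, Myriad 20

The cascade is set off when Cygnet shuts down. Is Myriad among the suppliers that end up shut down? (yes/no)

yes

Round 1 — Cygnet shuts down (initial).
  Myriad: +90 → 90 ≥ 70
  Orbit: +30 → 30 < 40
Round 2 — Myriad shuts down.
  Axion: +50 → 50 < 70
  Juno: +90 → 90 ≥ 50
  Orbit: +75 → 105 ≥ 40
Round 3 — Juno, Orbit shut down.
  Axion: +80 → 130 ≥ 70
  Borealis: +10 → 10 < 30
Round 4 — Axion shuts down.
No further shutdowns.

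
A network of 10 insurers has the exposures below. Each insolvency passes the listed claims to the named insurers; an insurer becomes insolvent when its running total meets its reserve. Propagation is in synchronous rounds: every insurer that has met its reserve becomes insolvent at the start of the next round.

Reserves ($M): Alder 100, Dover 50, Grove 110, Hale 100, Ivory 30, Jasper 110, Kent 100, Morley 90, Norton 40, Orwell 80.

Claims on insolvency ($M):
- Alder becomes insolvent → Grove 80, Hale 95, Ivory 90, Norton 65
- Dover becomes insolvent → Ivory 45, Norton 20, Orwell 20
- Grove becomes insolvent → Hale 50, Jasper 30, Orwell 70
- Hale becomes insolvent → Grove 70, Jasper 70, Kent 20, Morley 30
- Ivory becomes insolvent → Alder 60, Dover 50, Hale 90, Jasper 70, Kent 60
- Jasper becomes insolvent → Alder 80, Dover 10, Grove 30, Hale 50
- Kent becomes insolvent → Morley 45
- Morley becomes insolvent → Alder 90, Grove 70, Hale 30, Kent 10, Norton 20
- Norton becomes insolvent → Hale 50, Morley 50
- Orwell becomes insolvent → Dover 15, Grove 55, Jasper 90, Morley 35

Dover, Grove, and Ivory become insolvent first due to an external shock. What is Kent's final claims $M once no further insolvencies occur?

90

Round 1 — Dover, Grove, Ivory become insolvent (initial).
  Alder: +60 → 60 < 100
  Hale: +50+90 → 140 ≥ 100
  Jasper: +30+70 → 100 < 110
  Kent: +60 → 60 < 100
  Norton: +20 → 20 < 40
  Orwell: +20+70 → 90 ≥ 80
Round 2 — Hale, Orwell become insolvent.
  Jasper: +70+90 → 260 ≥ 110
  Kent: +20 → 80 < 100
  Morley: +30+35 → 65 < 90
Round 3 — Jasper becomes insolvent.
  Alder: +80 → 140 ≥ 100
Round 4 — Alder becomes insolvent.
  Norton: +65 → 85 ≥ 40
Round 5 — Norton becomes insolvent.
  Morley: +50 → 115 ≥ 90
Round 6 — Morley becomes insolvent.
  Kent: +10 → 90 < 100
No further insolvencies.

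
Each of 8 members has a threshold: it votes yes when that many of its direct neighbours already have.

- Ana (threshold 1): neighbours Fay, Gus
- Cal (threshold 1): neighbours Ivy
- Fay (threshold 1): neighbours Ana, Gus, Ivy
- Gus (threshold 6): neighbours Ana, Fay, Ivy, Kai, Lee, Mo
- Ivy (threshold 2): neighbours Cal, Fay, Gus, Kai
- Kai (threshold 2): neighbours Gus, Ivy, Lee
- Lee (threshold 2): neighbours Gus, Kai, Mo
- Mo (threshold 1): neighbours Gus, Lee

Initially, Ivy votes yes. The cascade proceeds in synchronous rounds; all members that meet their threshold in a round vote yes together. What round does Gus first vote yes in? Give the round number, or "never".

Round 1 — Ivy votes yes (initial).
Round 2 — checking thresholds:
  Cal: 1 of 1 neighbours ≥ 1, votes yes.
  Fay: 1 of 3 neighbours ≥ 1, votes yes.
  Gus: 1 of 6 neighbours < 6, holds.
  Kai: 1 of 3 neighbours < 2, holds.
Round 3 — checking thresholds:
  Ana: 1 of 2 neighbours ≥ 1, votes yes.
  Gus: 2 of 6 neighbours < 6, holds.
  Kai: 1 of 3 neighbours < 2, holds.
Round 4 — no new yes votes; cascade stops.

never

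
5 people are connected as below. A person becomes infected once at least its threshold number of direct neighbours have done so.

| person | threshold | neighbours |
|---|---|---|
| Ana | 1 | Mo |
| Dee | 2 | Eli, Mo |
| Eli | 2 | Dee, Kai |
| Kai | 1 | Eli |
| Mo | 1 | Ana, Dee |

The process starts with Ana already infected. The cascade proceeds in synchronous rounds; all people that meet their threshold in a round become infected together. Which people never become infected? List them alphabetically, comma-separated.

Round 1 — Ana becomes infected (initial).
Round 2 — checking thresholds:
  Mo: 1 of 2 neighbours ≥ 1, becomes infected.
Round 3 — no new infections; cascade stops.

Dee, Eli, Kai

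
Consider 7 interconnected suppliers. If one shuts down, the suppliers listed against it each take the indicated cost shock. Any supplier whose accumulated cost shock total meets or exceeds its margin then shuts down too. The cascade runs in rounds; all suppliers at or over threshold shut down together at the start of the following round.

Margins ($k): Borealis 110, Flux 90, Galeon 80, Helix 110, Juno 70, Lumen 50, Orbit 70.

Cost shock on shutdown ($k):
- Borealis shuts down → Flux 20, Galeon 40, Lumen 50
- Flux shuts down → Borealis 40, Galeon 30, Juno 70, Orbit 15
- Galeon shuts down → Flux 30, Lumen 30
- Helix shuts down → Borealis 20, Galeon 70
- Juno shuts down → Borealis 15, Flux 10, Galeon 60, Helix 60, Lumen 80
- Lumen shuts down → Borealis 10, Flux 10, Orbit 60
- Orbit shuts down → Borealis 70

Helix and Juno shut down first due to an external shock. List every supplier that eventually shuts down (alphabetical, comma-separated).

Round 1 — Helix, Juno shut down (initial).
  Borealis: +20+15 → 35 < 110
  Flux: +10 → 10 < 90
  Galeon: +70+60 → 130 ≥ 80
  Lumen: +80 → 80 ≥ 50
Round 2 — Galeon, Lumen shut down.
  Borealis: +10 → 45 < 110
  Flux: +30+10 → 50 < 90
  Orbit: +60 → 60 < 70
No further shutdowns.

Galeon, Helix, Juno, Lumen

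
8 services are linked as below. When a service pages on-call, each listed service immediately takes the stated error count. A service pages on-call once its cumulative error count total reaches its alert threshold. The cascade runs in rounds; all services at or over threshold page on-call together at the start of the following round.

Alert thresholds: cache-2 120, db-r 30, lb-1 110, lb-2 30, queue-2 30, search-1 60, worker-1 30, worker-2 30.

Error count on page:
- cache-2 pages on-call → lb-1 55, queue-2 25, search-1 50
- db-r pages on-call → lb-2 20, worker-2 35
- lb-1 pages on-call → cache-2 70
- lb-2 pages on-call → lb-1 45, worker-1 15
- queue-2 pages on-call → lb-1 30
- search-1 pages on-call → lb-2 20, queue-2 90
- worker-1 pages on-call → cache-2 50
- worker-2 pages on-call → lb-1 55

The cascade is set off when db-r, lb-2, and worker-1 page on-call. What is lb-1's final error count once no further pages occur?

100

Round 1 — db-r, lb-2, worker-1 page on-call (initial).
  cache-2: +50 → 50 < 120
  lb-1: +45 → 45 < 110
  worker-2: +35 → 35 ≥ 30
Round 2 — worker-2 pages on-call.
  lb-1: +55 → 100 < 110
No further pages.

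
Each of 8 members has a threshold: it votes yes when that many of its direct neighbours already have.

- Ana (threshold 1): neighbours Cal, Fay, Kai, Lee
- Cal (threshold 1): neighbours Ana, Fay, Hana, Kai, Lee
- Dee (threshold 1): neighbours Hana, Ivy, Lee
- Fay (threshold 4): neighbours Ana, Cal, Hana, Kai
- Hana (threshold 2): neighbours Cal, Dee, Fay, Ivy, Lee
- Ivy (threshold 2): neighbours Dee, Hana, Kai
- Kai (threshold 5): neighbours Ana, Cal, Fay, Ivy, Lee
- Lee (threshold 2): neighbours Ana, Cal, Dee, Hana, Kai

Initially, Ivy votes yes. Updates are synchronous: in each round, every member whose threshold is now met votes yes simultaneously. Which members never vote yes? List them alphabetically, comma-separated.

Fay, Kai

Round 1 — Ivy votes yes (initial).
Round 2 — checking thresholds:
  Dee: 1 of 3 neighbours ≥ 1, votes yes.
  Hana: 1 of 5 neighbours < 2, below threshold.
  Kai: 1 of 5 neighbours < 5, below threshold.
Round 3 — checking thresholds:
  Hana: 2 of 5 neighbours ≥ 2, votes yes.
  Kai: 1 of 5 neighbours < 5, below threshold.
  Lee: 1 of 5 neighbours < 2, below threshold.
Round 4 — checking thresholds:
  Cal: 1 of 5 neighbours ≥ 1, votes yes.
  Fay: 1 of 4 neighbours < 4, below threshold.
  Kai: 1 of 5 neighbours < 5, below threshold.
  Lee: 2 of 5 neighbours ≥ 2, votes yes.
Round 5 — checking thresholds:
  Ana: 2 of 4 neighbours ≥ 1, votes yes.
  Fay: 2 of 4 neighbours < 4, below threshold.
  Kai: 3 of 5 neighbours < 5, below threshold.
Round 6 — no new yes votes; cascade stops.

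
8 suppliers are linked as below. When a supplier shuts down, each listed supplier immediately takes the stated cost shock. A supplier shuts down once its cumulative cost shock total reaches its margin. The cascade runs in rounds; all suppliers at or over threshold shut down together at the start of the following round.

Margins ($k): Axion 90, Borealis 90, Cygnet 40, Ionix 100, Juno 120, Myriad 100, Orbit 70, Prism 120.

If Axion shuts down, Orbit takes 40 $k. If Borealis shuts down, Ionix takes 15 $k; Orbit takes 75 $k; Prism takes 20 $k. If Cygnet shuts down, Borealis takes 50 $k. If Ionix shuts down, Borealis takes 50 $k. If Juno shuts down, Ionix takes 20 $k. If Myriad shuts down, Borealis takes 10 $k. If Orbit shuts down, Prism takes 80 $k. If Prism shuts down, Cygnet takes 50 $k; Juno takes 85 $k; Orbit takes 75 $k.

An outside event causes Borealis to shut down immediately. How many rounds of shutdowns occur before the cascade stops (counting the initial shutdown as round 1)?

2

Round 1 — Borealis shuts down (initial).
  Ionix: +15 → 15 < 100
  Orbit: +75 → 75 ≥ 70
  Prism: +20 → 20 < 120
Round 2 — Orbit shuts down.
  Prism: +80 → 100 < 120
No further shutdowns.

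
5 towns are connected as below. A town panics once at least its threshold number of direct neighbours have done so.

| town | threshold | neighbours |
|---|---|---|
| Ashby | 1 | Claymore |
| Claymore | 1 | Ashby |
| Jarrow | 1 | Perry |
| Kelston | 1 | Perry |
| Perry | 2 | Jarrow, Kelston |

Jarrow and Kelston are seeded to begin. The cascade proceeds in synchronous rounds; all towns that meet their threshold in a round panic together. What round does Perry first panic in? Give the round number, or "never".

2

Round 1 — Jarrow, Kelston panic (initial).
Round 2 — checking thresholds:
  Perry: 2 of 2 neighbours ≥ 2, panics.
Round 3 — no new panics; cascade stops.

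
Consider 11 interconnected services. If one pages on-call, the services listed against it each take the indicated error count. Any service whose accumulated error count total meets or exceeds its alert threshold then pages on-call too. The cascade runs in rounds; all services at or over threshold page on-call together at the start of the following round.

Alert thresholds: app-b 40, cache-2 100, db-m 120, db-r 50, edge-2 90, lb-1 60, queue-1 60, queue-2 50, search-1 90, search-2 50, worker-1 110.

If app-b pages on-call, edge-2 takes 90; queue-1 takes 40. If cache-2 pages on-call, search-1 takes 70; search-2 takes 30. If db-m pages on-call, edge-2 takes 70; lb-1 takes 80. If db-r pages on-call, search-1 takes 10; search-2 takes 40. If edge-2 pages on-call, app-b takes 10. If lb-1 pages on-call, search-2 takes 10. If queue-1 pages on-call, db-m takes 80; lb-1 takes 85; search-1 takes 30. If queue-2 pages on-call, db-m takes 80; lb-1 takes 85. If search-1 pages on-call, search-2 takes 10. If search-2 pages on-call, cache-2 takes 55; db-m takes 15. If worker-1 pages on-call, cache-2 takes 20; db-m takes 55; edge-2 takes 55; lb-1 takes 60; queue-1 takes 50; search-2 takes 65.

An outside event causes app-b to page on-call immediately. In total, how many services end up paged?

2

Round 1 — app-b pages on-call (initial).
  edge-2: +90 → 90 ≥ 90
  queue-1: +40 → 40 < 60
Round 2 — edge-2 pages on-call.
No further pages.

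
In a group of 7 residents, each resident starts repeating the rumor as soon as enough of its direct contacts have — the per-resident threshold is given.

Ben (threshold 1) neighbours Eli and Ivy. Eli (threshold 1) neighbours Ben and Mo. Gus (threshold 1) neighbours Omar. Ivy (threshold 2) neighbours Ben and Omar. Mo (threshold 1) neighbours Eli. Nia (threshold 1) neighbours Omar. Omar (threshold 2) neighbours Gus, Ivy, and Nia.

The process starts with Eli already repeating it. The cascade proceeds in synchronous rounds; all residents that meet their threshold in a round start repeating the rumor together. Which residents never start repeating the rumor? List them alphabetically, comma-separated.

Gus, Ivy, Nia, Omar

Round 1 — Eli starts repeating the rumor (initial).
Round 2 — checking thresholds:
  Ben: 1 of 2 neighbours ≥ 1, starts repeating the rumor.
  Mo: 1 of 1 neighbours ≥ 1, starts repeating the rumor.
Round 3 — no new spreads; cascade stops.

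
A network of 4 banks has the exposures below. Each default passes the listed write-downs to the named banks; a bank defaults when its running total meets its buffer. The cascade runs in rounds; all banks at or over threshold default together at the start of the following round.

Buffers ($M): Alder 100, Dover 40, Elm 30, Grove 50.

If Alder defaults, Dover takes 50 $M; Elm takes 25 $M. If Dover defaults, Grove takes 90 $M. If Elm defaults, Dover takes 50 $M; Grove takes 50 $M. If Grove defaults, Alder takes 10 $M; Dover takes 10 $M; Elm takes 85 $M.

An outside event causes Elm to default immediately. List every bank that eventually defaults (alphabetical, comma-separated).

Round 1 — Elm defaults (initial).
  Dover: +50 → 50 ≥ 40
  Grove: +50 → 50 ≥ 50
Round 2 — Dover, Grove default.
  Alder: +10 → 10 < 100
No further defaults.

Dover, Elm, Grove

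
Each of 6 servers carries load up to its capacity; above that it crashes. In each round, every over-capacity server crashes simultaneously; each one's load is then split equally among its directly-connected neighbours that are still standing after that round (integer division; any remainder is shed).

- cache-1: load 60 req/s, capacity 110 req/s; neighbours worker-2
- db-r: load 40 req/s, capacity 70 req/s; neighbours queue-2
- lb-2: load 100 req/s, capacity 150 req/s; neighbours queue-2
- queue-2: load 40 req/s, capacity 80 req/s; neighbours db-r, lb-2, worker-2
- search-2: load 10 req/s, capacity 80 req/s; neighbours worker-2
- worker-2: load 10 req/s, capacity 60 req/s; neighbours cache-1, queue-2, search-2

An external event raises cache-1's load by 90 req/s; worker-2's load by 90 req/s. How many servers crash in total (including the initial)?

Round 1 — cache-1 at 150 > 110; worker-2 at 100 > 60. cache-1, worker-2 crash.
  cache-1 sheds 150 req/s: no online neighbours, lost.
  worker-2 sheds 100 req/s to queue-2, search-2: 50 each.
    queue-2: 40+50 = 90 > 80
    search-2: 10+50 = 60 ≤ 80
Round 2 — queue-2 crashes.
  queue-2 sheds 90 req/s to db-r, lb-2: 45 each.
    db-r: 40+45 = 85 > 70
    lb-2: 100+45 = 145 ≤ 150
Round 3 — db-r crashes.
  db-r sheds 85 req/s: no online neighbours, lost.
No further crashes.

4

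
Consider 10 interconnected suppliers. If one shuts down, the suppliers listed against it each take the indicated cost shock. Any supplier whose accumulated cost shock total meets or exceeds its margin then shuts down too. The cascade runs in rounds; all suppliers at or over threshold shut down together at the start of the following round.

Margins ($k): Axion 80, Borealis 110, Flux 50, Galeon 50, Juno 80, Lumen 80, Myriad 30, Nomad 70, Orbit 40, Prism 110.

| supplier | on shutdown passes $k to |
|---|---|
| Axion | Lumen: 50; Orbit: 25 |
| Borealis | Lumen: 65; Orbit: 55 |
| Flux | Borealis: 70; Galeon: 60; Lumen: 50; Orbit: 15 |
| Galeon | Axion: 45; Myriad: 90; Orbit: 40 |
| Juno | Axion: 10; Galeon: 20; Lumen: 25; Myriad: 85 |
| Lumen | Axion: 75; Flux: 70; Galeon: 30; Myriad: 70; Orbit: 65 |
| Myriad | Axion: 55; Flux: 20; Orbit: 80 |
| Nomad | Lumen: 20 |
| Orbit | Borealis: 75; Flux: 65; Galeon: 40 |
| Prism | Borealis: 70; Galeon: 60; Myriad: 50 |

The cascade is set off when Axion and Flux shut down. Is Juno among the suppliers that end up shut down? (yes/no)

no

Round 1 — Axion, Flux shut down (initial).
  Borealis: +70 → 70 < 110
  Galeon: +60 → 60 ≥ 50
  Lumen: +50+50 → 100 ≥ 80
  Orbit: +25+15 → 40 ≥ 40
Round 2 — Galeon, Lumen, Orbit shut down.
  Borealis: +75 → 145 ≥ 110
  Myriad: +90+70 → 160 ≥ 30
Round 3 — Borealis, Myriad shut down.
No further shutdowns.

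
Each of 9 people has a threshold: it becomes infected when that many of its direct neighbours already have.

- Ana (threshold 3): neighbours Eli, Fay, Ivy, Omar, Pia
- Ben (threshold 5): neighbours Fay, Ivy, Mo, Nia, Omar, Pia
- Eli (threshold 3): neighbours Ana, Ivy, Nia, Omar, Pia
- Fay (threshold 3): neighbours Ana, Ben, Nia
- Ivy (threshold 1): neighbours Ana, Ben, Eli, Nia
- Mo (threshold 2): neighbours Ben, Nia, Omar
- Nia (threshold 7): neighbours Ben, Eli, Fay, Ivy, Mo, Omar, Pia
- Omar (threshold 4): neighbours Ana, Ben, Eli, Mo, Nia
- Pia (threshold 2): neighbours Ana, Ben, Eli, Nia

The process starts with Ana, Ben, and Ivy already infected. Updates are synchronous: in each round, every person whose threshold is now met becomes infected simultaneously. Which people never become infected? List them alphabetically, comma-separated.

Fay, Mo, Nia, Omar

Round 1 — Ana, Ben, Ivy become infected (initial).
Round 2 — checking thresholds:
  Eli: 2 of 5 neighbours < 3, holds.
  Fay: 2 of 3 neighbours < 3, holds.
  Mo: 1 of 3 neighbours < 2, holds.
  Nia: 2 of 7 neighbours < 7, holds.
  Omar: 2 of 5 neighbours < 4, holds.
  Pia: 2 of 4 neighbours ≥ 2, becomes infected.
Round 3 — checking thresholds:
  Eli: 3 of 5 neighbours ≥ 3, becomes infected.
  Fay: 2 of 3 neighbours < 3, holds.
  Mo: 1 of 3 neighbours < 2, holds.
  Nia: 3 of 7 neighbours < 7, holds.
  Omar: 2 of 5 neighbours < 4, holds.
Round 4 — no new infections; cascade stops.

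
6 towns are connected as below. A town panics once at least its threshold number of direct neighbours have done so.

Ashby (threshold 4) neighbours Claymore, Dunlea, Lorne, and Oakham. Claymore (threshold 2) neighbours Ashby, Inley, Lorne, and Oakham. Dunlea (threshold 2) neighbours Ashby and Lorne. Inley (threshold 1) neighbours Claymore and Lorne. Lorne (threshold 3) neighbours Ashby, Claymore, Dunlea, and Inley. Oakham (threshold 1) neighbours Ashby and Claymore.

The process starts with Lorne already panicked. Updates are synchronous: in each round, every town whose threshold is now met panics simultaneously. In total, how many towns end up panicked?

4

Round 1 — Lorne panics (initial).
Round 2 — checking thresholds:
  Ashby: 1 of 4 neighbours < 4, below threshold.
  Claymore: 1 of 4 neighbours < 2, below threshold.
  Dunlea: 1 of 2 neighbours < 2, below threshold.
  Inley: 1 of 2 neighbours ≥ 1, panics.
Round 3 — checking thresholds:
  Ashby: 1 of 4 neighbours < 4, below threshold.
  Claymore: 2 of 4 neighbours ≥ 2, panics.
  Dunlea: 1 of 2 neighbours < 2, below threshold.
Round 4 — checking thresholds:
  Ashby: 2 of 4 neighbours < 4, below threshold.
  Dunlea: 1 of 2 neighbours < 2, below threshold.
  Oakham: 1 of 2 neighbours ≥ 1, panics.
Round 5 — no new panics; cascade stops.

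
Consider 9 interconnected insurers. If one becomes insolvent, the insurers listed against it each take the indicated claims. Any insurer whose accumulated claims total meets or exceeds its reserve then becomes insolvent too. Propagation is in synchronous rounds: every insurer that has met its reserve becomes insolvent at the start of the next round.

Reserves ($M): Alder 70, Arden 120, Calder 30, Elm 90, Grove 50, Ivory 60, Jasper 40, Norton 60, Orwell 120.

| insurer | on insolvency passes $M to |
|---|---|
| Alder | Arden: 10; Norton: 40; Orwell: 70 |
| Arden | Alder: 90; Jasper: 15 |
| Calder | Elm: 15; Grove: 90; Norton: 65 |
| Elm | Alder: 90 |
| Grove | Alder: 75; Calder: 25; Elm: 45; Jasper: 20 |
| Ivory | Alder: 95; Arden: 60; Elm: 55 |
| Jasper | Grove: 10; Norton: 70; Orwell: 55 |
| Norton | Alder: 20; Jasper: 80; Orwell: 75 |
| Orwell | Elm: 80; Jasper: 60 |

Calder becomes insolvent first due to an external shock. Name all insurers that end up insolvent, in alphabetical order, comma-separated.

Round 1 — Calder becomes insolvent (initial).
  Elm: +15 → 15 < 90
  Grove: +90 → 90 ≥ 50
  Norton: +65 → 65 ≥ 60
Round 2 — Grove, Norton become insolvent.
  Alder: +75+20 → 95 ≥ 70
  Elm: +45 → 60 < 90
  Jasper: +20+80 → 100 ≥ 40
  Orwell: +75 → 75 < 120
Round 3 — Alder, Jasper become insolvent.
  Arden: +10 → 10 < 120
  Orwell: +70+55 → 200 ≥ 120
Round 4 — Orwell becomes insolvent.
  Elm: +80 → 140 ≥ 90
Round 5 — Elm becomes insolvent.
No further insolvencies.

Alder, Calder, Elm, Grove, Jasper, Norton, Orwell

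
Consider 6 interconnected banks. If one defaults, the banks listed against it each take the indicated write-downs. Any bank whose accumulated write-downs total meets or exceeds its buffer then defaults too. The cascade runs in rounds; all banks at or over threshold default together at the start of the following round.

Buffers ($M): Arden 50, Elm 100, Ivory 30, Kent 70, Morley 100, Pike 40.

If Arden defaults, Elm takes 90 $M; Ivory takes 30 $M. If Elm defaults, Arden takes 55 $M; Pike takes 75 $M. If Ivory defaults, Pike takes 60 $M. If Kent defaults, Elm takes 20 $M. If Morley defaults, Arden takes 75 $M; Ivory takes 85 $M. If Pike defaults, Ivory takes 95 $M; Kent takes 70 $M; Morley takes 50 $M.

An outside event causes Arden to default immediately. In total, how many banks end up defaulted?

5

Round 1 — Arden defaults (initial).
  Elm: +90 → 90 < 100
  Ivory: +30 → 30 ≥ 30
Round 2 — Ivory defaults.
  Pike: +60 → 60 ≥ 40
Round 3 — Pike defaults.
  Kent: +70 → 70 ≥ 70
  Morley: +50 → 50 < 100
Round 4 — Kent defaults.
  Elm: +20 → 110 ≥ 100
Round 5 — Elm defaults.
No further defaults.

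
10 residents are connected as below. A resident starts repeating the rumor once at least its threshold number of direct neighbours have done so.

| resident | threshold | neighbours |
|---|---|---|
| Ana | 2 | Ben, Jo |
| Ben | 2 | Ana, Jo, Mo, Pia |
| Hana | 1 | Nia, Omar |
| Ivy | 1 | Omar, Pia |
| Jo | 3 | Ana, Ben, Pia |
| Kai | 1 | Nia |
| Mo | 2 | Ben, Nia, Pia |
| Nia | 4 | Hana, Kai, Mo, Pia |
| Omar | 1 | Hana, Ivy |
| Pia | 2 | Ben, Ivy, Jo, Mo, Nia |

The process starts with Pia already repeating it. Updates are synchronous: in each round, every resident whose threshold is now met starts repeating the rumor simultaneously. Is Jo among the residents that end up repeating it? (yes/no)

no

Round 1 — Pia starts repeating the rumor (initial).
Round 2 — checking thresholds:
  Ben: 1 of 4 neighbours < 2, holds.
  Ivy: 1 of 2 neighbours ≥ 1, starts repeating the rumor.
  Jo: 1 of 3 neighbours < 3, holds.
  Mo: 1 of 3 neighbours < 2, holds.
  Nia: 1 of 4 neighbours < 4, holds.
Round 3 — checking thresholds:
  Ben: 1 of 4 neighbours < 2, holds.
  Jo: 1 of 3 neighbours < 3, holds.
  Mo: 1 of 3 neighbours < 2, holds.
  Nia: 1 of 4 neighbours < 4, holds.
  Omar: 1 of 2 neighbours ≥ 1, starts repeating the rumor.
Round 4 — checking thresholds:
  Ben: 1 of 4 neighbours < 2, holds.
  Hana: 1 of 2 neighbours ≥ 1, starts repeating the rumor.
  Jo: 1 of 3 neighbours < 3, holds.
  Mo: 1 of 3 neighbours < 2, holds.
  Nia: 1 of 4 neighbours < 4, holds.
Round 5 — no new spreads; cascade stops.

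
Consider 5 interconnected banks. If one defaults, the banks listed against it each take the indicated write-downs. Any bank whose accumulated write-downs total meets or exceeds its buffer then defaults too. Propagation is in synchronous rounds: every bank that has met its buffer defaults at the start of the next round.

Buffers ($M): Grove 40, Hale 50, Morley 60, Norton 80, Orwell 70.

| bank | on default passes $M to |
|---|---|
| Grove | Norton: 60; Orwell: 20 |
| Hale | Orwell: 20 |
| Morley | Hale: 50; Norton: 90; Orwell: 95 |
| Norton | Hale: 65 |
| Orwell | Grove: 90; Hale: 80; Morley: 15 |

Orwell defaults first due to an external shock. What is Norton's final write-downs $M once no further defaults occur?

Round 1 — Orwell defaults (initial).
  Grove: +90 → 90 ≥ 40
  Hale: +80 → 80 ≥ 50
  Morley: +15 → 15 < 60
Round 2 — Grove, Hale default.
  Norton: +60 → 60 < 80
No further defaults.

60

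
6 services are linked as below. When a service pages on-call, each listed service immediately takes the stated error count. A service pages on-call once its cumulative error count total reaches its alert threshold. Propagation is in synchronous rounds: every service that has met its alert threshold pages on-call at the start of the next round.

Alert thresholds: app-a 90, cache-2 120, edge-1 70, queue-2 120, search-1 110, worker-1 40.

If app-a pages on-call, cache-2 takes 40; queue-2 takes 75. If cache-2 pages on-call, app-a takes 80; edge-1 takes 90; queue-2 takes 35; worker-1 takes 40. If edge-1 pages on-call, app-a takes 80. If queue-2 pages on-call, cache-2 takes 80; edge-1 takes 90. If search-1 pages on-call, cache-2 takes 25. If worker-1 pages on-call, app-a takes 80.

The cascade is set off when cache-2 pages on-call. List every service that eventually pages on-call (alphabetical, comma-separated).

app-a, cache-2, edge-1, worker-1

Round 1 — cache-2 pages on-call (initial).
  app-a: +80 → 80 < 90
  edge-1: +90 → 90 ≥ 70
  queue-2: +35 → 35 < 120
  worker-1: +40 → 40 ≥ 40
Round 2 — edge-1, worker-1 page on-call.
  app-a: +80+80 → 240 ≥ 90
Round 3 — app-a pages on-call.
  queue-2: +75 → 110 < 120
No further pages.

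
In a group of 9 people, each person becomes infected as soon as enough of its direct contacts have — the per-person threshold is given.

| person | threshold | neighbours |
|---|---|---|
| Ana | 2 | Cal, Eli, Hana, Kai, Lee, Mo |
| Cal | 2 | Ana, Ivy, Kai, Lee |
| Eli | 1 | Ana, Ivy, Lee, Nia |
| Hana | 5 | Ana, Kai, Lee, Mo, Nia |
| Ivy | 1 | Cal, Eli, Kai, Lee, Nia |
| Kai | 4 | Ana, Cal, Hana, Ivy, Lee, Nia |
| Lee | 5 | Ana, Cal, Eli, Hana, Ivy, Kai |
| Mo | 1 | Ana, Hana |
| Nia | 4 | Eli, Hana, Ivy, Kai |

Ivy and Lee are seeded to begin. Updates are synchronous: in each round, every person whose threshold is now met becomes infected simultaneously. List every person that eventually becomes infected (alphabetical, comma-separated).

Ana, Cal, Eli, Ivy, Kai, Lee, Mo

Round 1 — Ivy, Lee become infected (initial).
Round 2 — checking thresholds:
  Ana: 1 of 6 neighbours < 2, holds.
  Cal: 2 of 4 neighbours ≥ 2, becomes infected.
  Eli: 2 of 4 neighbours ≥ 1, becomes infected.
  Hana: 1 of 5 neighbours < 5, holds.
  Kai: 2 of 6 neighbours < 4, holds.
  Nia: 1 of 4 neighbours < 4, holds.
Round 3 — checking thresholds:
  Ana: 3 of 6 neighbours ≥ 2, becomes infected.
  Hana: 1 of 5 neighbours < 5, holds.
  Kai: 3 of 6 neighbours < 4, holds.
  Nia: 2 of 4 neighbours < 4, holds.
Round 4 — checking thresholds:
  Hana: 2 of 5 neighbours < 5, holds.
  Kai: 4 of 6 neighbours ≥ 4, becomes infected.
  Mo: 1 of 2 neighbours ≥ 1, becomes infected.
  Nia: 2 of 4 neighbours < 4, holds.
Round 5 — no new infections; cascade stops.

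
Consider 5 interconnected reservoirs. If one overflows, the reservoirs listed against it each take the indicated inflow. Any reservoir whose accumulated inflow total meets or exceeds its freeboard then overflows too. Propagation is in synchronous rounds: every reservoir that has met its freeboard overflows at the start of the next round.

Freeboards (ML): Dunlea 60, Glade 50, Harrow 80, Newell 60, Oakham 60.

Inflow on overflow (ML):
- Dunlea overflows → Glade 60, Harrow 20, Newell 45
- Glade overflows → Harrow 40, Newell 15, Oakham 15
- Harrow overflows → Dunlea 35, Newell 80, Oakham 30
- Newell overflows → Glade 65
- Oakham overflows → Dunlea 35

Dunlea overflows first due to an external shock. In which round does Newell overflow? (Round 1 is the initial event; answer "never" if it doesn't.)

Round 1 — Dunlea overflows (initial).
  Glade: +60 → 60 ≥ 50
  Harrow: +20 → 20 < 80
  Newell: +45 → 45 < 60
Round 2 — Glade overflows.
  Harrow: +40 → 60 < 80
  Newell: +15 → 60 ≥ 60
  Oakham: +15 → 15 < 60
Round 3 — Newell overflows.
No further overflows.

3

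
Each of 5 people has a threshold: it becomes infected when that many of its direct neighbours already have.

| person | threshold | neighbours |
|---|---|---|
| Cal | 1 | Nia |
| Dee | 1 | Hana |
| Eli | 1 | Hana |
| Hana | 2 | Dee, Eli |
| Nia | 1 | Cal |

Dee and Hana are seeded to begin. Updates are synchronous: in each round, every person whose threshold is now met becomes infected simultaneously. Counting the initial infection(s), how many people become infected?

Round 1 — Dee, Hana become infected (initial).
Round 2 — checking thresholds:
  Eli: 1 of 1 neighbours ≥ 1, becomes infected.
Round 3 — no new infections; cascade stops.

3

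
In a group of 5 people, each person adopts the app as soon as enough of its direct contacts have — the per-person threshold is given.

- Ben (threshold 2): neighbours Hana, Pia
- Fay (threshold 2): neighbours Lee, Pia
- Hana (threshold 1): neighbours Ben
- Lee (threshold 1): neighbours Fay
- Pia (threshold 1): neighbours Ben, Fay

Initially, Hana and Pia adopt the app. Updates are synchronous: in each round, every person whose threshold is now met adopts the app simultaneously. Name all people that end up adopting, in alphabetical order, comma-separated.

Ben, Hana, Pia

Round 1 — Hana, Pia adopt the app (initial).
Round 2 — checking thresholds:
  Ben: 2 of 2 neighbours ≥ 2, adopts the app.
  Fay: 1 of 2 neighbours < 2, not yet.
Round 3 — no new adoptions; cascade stops.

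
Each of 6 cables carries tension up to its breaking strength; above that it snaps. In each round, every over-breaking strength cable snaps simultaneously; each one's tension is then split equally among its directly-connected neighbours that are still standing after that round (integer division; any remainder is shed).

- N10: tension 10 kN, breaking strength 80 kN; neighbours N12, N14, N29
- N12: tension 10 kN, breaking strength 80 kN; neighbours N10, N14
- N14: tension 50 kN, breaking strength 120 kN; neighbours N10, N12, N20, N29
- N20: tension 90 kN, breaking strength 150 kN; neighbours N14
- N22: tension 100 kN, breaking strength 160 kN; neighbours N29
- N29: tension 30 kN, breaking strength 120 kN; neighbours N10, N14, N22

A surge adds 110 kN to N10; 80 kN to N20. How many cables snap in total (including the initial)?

6

Round 1 — N10 at 120 > 80; N20 at 170 > 150. N10, N20 snap.
  N10 sheds 120 kN to N12, N14, N29: 40 each.
    N12: 10+40 = 50 ≤ 80
    N14: 50+40 = 90 ≤ 120
    N29: 30+40 = 70 ≤ 120
  N20 sheds 170 kN to N14: 170 each.
    N14: 90+170 = 260 > 120
Round 2 — N14 snaps.
  N14 sheds 260 kN to N12, N29: 130 each.
    N12: 50+130 = 180 > 80
    N29: 70+130 = 200 > 120
Round 3 — N12, N29 snap.
  N12 sheds 180 kN: no online neighbours, lost.
  N29 sheds 200 kN to N22: 200 each.
    N22: 100+200 = 300 > 160
Round 4 — N22 snaps.
  N22 sheds 300 kN: no online neighbours, lost.
No further breaks.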